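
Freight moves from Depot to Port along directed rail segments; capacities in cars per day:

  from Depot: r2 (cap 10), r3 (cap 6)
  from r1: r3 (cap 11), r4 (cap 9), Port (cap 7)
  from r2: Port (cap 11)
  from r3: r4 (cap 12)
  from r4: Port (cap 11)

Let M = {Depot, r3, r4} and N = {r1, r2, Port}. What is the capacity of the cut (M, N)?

21

Edges leaving {Depot, r3, r4}: Depot→r2 (10), r4→Port (11).
Cut capacity = 10 + 11 = 21.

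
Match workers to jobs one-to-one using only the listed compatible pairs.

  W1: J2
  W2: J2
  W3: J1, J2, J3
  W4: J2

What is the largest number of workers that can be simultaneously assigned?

Unit-capacity flow: source→left, listed edges, right→sink; max matching = max flow.
Augmenting path W1→J2 (+1); matched 1.
Augmenting path W3→J1 (+1); matched 2.
No augmenting path remains; maximum matching = 2.
König certificate: {W3, J2} is a vertex cover of size 2 (every listed pair touches it), so no matching can be larger.

2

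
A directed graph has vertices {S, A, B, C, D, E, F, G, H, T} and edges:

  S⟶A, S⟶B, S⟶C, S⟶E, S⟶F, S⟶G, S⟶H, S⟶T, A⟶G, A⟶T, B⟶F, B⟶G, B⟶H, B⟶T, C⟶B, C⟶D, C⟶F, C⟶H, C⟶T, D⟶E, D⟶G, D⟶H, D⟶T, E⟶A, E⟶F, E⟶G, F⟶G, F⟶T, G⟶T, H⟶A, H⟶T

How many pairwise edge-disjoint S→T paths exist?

Assign every edge capacity 1; by Menger, the answer equals the max flow.
Path S→T (+1); total 1.
Path S→A→T (+1); total 2.
Path S→B→T (+1); total 3.
Path S→C→T (+1); total 4.
Path S→F→T (+1); total 5.
Path S→G→T (+1); total 6.
Path S→H→T (+1); total 7.
No residual S→T path; max flow = 7.
Certifying cut of size 7: {A→T, F→T, G→T, S→B, S→C, S→H, S→T}.

7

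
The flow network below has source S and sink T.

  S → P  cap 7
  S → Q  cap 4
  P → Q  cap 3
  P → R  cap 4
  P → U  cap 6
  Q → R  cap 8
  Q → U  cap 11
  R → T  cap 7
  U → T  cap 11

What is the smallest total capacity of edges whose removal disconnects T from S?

11

Augment S→P→R→T: bottleneck 4, flow now 4.
Augment S→P→U→T: bottleneck 3, flow now 7.
Augment S→Q→R→T: bottleneck 3, flow now 10.
Augment S→Q→U→T: bottleneck 1, flow now 11.
No augmenting path remains; maximum flow = 11.
By max-flow min-cut, the minimum cut capacity equals the max flow.
In the residual graph, reachable from S: {S}.
Min-cut edges: S→P (7), S→Q (4); capacity 7 + 4 = 11.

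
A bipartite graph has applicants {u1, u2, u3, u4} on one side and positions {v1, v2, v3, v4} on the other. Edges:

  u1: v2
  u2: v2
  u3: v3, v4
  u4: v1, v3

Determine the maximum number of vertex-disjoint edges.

3

Unit-capacity flow: source→left, listed edges, right→sink; max matching = max flow.
Augmenting path u1→v2 (+1); matched 1.
Augmenting path u3→v3 (+1); matched 2.
Augmenting path u4→v1 (+1); matched 3.
No augmenting path remains; maximum matching = 3.
König certificate: {u3, u4, v2} is a vertex cover of size 3 (every listed pair touches it), so no matching can be larger.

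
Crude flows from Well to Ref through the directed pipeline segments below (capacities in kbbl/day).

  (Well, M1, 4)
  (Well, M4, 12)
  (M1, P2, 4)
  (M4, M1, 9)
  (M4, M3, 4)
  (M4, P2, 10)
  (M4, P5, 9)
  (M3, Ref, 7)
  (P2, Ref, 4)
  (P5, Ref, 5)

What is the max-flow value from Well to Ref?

Augment Well→M1→P2→Ref: bottleneck 4, flow now 4.
Augment Well→M4→M3→Ref: bottleneck 4, flow now 8.
Augment Well→M4→P5→Ref: bottleneck 5, flow now 13.
No augmenting path remains; maximum flow = 13.
In the residual graph, reachable from Well: {Well, M1, M4, P2, P5}.
Min-cut edges: M4→M3 (4), P2→Ref (4), P5→Ref (5); capacity 4 + 4 + 5 = 13.
This cut is saturated, so no flow can exceed 13.

13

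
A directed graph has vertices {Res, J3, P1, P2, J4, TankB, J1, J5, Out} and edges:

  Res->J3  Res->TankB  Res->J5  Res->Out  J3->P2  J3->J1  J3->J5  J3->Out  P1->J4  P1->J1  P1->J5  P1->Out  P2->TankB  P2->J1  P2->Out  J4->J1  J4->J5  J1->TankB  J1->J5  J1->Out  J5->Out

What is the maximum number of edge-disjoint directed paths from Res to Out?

Assign every edge capacity 1; by Menger, the answer equals the max flow.
Path Res→Out (+1); total 1.
Path Res→J3→Out (+1); total 2.
Path Res→J5→Out (+1); total 3.
No residual Res→Out path; max flow = 3.
Certifying cut of size 3: {Res→J3, Res→J5, Res→Out}.

3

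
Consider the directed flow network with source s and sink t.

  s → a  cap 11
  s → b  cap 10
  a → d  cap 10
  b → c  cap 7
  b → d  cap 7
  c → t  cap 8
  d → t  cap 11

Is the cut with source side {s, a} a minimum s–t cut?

Given cut capacity: 10 + 10 = 20.
Augment s→a→d→t: bottleneck 10, flow now 10.
Augment s→b→c→t: bottleneck 7, flow now 17.
Augment s→b→d→t: bottleneck 1, flow now 18.
No augmenting path remains; maximum flow = 18.
In the residual graph, reachable from s: {s, a, b, d}.
Min-cut edges: b→c (7), d→t (11); capacity 7 + 11 = 18.
Cut capacity 20 exceeds the max flow 18, so it is not minimum.

No — its capacity is 20, but the minimum cut has capacity 18.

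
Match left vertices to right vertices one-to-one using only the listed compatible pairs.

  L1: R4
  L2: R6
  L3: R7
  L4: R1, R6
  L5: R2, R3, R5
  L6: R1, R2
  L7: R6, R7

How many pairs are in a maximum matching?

6

Unit-capacity flow: source→left, listed edges, right→sink; max matching = max flow.
Augmenting path L1→R4 (+1); matched 1.
Augmenting path L2→R6 (+1); matched 2.
Augmenting path L3→R7 (+1); matched 3.
Augmenting path L4→R1 (+1); matched 4.
Augmenting path L5→R2 (+1); matched 5.
Augmenting path L6→R2→L5→R3 (+1); matched 6.
No augmenting path remains; maximum matching = 6.
König certificate: {L1, L4, L5, L6, R6, R7} is a vertex cover of size 6 (every listed pair touches it), so no matching can be larger.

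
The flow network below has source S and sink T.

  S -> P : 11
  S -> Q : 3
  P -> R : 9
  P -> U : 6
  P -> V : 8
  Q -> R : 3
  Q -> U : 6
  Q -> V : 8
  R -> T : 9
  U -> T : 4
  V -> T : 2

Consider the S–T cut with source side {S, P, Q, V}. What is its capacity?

26

Edges leaving {S, P, Q, V}: P→R (9), P→U (6), Q→R (3), Q→U (6), V→T (2).
Cut capacity = 9 + 6 + 3 + 6 + 2 = 26.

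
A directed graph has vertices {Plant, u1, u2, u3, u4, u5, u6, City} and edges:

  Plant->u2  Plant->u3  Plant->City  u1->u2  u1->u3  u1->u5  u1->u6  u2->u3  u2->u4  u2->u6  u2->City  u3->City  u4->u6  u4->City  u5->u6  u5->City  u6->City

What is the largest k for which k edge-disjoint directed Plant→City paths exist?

3

Assign every edge capacity 1; by Menger, the answer equals the max flow.
Path Plant→City (+1); total 1.
Path Plant→u2→City (+1); total 2.
Path Plant→u3→City (+1); total 3.
No residual Plant→City path; max flow = 3.
Certifying cut of size 3: {Plant→City, Plant→u2, Plant→u3}.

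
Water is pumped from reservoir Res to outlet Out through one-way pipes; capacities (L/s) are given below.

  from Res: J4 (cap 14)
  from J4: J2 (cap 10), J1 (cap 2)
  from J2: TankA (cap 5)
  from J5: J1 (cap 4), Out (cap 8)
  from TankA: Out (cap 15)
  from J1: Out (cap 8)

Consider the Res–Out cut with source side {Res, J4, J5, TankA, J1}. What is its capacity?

Edges leaving {Res, J4, J5, TankA, J1}: J4→J2 (10), J5→Out (8), TankA→Out (15), J1→Out (8).
Cut capacity = 10 + 8 + 15 + 8 = 41.

41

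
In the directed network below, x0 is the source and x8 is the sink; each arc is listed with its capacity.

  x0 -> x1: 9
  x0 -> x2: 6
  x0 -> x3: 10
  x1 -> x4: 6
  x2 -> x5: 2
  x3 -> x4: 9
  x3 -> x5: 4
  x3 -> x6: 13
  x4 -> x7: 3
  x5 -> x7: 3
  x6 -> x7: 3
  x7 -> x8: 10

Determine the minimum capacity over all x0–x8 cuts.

9

Augment x0→x1→x4→x7→x8: bottleneck 3, flow now 3.
Augment x0→x2→x5→x7→x8: bottleneck 2, flow now 5.
Augment x0→x3→x5→x7→x8: bottleneck 1, flow now 6.
Augment x0→x3→x6→x7→x8: bottleneck 3, flow now 9.
No augmenting path remains; maximum flow = 9.
By max-flow min-cut, the minimum cut capacity equals the max flow.
In the residual graph, reachable from x0: {x0, x1, x2, x3, x4, x5, x6}.
Min-cut edges: x4→x7 (3), x5→x7 (3), x6→x7 (3); capacity 3 + 3 + 3 = 9.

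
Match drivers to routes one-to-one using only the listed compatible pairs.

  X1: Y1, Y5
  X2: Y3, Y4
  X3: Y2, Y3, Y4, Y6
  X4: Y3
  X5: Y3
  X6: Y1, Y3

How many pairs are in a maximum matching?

5

Unit-capacity flow: source→left, listed edges, right→sink; max matching = max flow.
Augmenting path X1→Y1 (+1); matched 1.
Augmenting path X2→Y3 (+1); matched 2.
Augmenting path X3→Y2 (+1); matched 3.
Augmenting path X4→Y3→X2→Y4 (+1); matched 4.
Augmenting path X6→Y1→X1→Y5 (+1); matched 5.
No augmenting path remains; maximum matching = 5.
König certificate: {X1, X2, X3, X6, Y3} is a vertex cover of size 5 (every listed pair touches it), so no matching can be larger.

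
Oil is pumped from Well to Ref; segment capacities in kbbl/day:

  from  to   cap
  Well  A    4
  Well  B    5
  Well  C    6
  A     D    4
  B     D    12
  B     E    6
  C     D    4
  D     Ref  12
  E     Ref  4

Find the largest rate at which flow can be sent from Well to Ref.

13

Augment Well→A→D→Ref: bottleneck 4, flow now 4.
Augment Well→B→D→Ref: bottleneck 5, flow now 9.
Augment Well→C→D→Ref: bottleneck 3, flow now 12.
Augment Well→C→D→B→E→Ref: bottleneck 1, flow now 13. (uses reverse residual edge)
No augmenting path remains; maximum flow = 13.
In the residual graph, reachable from Well: {Well, C}.
Min-cut edges: Well→A (4), Well→B (5), C→D (4); capacity 4 + 5 + 4 = 13.
This cut is saturated, so no flow can exceed 13.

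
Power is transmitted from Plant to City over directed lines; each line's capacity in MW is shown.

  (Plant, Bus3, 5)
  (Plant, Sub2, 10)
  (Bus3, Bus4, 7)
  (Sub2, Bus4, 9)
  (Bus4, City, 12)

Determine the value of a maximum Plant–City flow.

Augment Plant→Bus3→Bus4→City: bottleneck 5, flow now 5.
Augment Plant→Sub2→Bus4→City: bottleneck 7, flow now 12.
No augmenting path remains; maximum flow = 12.
In the residual graph, reachable from Plant: {Plant, Bus3, Sub2, Bus4}.
Min-cut edges: Bus4→City (12); capacity 12 = 12.
This cut is saturated, so no flow can exceed 12.

12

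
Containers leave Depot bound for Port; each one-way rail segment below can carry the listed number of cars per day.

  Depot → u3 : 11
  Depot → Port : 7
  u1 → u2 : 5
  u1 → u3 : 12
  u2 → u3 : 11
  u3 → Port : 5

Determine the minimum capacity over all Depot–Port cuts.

Augment Depot→Port: bottleneck 7, flow now 7.
Augment Depot→u3→Port: bottleneck 5, flow now 12.
No augmenting path remains; maximum flow = 12.
By max-flow min-cut, the minimum cut capacity equals the max flow.
In the residual graph, reachable from Depot: {Depot, u3}.
Min-cut edges: Depot→Port (7), u3→Port (5); capacity 7 + 5 = 12.

12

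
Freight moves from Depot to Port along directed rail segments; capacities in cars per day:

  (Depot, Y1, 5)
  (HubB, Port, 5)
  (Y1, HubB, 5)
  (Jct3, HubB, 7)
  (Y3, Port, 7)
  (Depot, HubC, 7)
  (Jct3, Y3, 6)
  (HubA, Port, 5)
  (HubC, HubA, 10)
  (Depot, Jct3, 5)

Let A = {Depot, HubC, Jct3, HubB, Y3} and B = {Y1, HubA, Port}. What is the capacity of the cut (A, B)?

27

Edges leaving {Depot, HubC, Jct3, HubB, Y3}: Depot→Y1 (5), HubC→HubA (10), HubB→Port (5), Y3→Port (7).
Cut capacity = 5 + 10 + 5 + 7 = 27.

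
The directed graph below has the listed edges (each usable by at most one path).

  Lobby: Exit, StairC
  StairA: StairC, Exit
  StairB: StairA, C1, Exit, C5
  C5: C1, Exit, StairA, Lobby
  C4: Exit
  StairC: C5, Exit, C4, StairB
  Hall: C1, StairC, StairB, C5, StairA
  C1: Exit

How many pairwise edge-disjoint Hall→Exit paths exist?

Assign every edge capacity 1; by Menger, the answer equals the max flow.
Path Hall→StairB→Exit (+1); total 1.
Path Hall→C5→Exit (+1); total 2.
Path Hall→C1→Exit (+1); total 3.
Path Hall→StairA→Exit (+1); total 4.
Path Hall→StairC→Exit (+1); total 5.
No residual Hall→Exit path; max flow = 5.
Certifying cut of size 5: {Hall→C1, Hall→C5, Hall→StairA, Hall→StairB, Hall→StairC}.

5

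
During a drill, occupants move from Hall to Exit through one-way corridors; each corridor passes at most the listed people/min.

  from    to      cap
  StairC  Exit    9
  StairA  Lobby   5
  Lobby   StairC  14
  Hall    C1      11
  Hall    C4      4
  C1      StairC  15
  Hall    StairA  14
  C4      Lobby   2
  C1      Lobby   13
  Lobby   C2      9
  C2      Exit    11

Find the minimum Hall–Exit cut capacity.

18

Augment Hall→C1→StairC→Exit: bottleneck 9, flow now 9.
Augment Hall→StairA→Lobby→C2→Exit: bottleneck 5, flow now 14.
Augment Hall→C4→Lobby→C2→Exit: bottleneck 2, flow now 16.
Augment Hall→C1→Lobby→C2→Exit: bottleneck 2, flow now 18.
No augmenting path remains; maximum flow = 18.
By max-flow min-cut, the minimum cut capacity equals the max flow.
In the residual graph, reachable from Hall: {Hall, StairA, C4}.
Min-cut edges: Hall→C1 (11), StairA→Lobby (5), C4→Lobby (2); capacity 11 + 5 + 2 = 18.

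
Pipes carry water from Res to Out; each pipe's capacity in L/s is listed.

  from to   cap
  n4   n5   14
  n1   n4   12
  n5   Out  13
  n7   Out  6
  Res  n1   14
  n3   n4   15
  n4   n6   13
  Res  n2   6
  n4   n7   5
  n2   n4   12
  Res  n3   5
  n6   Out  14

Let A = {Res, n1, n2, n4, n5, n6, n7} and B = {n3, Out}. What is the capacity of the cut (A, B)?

Edges leaving {Res, n1, n2, n4, n5, n6, n7}: Res→n3 (5), n5→Out (13), n6→Out (14), n7→Out (6).
Cut capacity = 5 + 13 + 14 + 6 = 38.

38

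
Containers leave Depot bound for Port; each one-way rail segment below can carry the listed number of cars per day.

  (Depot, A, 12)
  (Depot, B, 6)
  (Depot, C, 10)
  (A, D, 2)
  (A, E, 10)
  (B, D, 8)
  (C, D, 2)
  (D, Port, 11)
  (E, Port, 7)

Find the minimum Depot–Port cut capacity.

17

Augment Depot→A→D→Port: bottleneck 2, flow now 2.
Augment Depot→A→E→Port: bottleneck 7, flow now 9.
Augment Depot→B→D→Port: bottleneck 6, flow now 15.
Augment Depot→C→D→Port: bottleneck 2, flow now 17.
No augmenting path remains; maximum flow = 17.
By max-flow min-cut, the minimum cut capacity equals the max flow.
In the residual graph, reachable from Depot: {Depot, A, C, E}.
Min-cut edges: Depot→B (6), A→D (2), C→D (2), E→Port (7); capacity 6 + 2 + 2 + 7 = 17.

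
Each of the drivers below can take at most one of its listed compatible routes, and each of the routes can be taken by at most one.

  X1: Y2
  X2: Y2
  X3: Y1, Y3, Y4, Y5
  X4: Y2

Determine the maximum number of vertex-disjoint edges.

2

Unit-capacity flow: source→left, listed edges, right→sink; max matching = max flow.
Augmenting path X1→Y2 (+1); matched 1.
Augmenting path X3→Y1 (+1); matched 2.
No augmenting path remains; maximum matching = 2.
König certificate: {X3, Y2} is a vertex cover of size 2 (every listed pair touches it), so no matching can be larger.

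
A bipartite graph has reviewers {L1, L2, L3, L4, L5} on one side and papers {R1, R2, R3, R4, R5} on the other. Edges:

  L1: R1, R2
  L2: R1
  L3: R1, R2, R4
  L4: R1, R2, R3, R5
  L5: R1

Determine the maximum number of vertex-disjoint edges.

4

Unit-capacity flow: source→left, listed edges, right→sink; max matching = max flow.
Augmenting path L1→R1 (+1); matched 1.
Augmenting path L3→R2 (+1); matched 2.
Augmenting path L4→R3 (+1); matched 3.
Augmenting path L2→R1→L1→R2→L3→R4 (+1); matched 4.
No augmenting path remains; maximum matching = 4.
König certificate: {L1, L3, L4, R1} is a vertex cover of size 4 (every listed pair touches it), so no matching can be larger.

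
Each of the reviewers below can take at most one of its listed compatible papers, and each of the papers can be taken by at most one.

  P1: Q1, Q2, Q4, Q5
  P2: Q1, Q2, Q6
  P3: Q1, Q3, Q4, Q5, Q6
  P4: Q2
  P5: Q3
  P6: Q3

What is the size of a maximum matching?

5

Unit-capacity flow: source→left, listed edges, right→sink; max matching = max flow.
Augmenting path P1→Q1 (+1); matched 1.
Augmenting path P2→Q2 (+1); matched 2.
Augmenting path P3→Q3 (+1); matched 3.
Augmenting path P4→Q2→P2→Q6 (+1); matched 4.
Augmenting path P5→Q3→P3→Q4 (+1); matched 5.
No augmenting path remains; maximum matching = 5.
König certificate: {P1, P2, P3, P4, Q3} is a vertex cover of size 5 (every listed pair touches it), so no matching can be larger.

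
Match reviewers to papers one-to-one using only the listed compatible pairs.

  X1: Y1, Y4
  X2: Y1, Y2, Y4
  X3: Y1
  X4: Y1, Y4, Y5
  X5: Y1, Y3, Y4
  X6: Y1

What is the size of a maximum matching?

5

Unit-capacity flow: source→left, listed edges, right→sink; max matching = max flow.
Augmenting path X1→Y1 (+1); matched 1.
Augmenting path X2→Y2 (+1); matched 2.
Augmenting path X4→Y4 (+1); matched 3.
Augmenting path X5→Y3 (+1); matched 4.
Augmenting path X3→Y1→X1→Y4→X4→Y5 (+1); matched 5.
No augmenting path remains; maximum matching = 5.
König certificate: {X1, X2, X4, X5, Y1} is a vertex cover of size 5 (every listed pair touches it), so no matching can be larger.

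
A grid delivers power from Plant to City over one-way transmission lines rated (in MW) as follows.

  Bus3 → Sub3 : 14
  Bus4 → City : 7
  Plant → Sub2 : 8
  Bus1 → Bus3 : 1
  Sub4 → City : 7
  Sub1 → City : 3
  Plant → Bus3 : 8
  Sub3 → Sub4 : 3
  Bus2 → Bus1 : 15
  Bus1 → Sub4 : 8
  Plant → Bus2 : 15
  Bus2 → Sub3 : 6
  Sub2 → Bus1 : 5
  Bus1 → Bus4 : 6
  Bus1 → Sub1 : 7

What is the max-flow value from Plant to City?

Augment Plant→Bus3→Sub3→Sub4→City: bottleneck 3, flow now 3.
Augment Plant→Bus2→Bus1→Sub1→City: bottleneck 3, flow now 6.
Augment Plant→Bus2→Bus1→Bus4→City: bottleneck 6, flow now 12.
Augment Plant→Bus2→Bus1→Sub4→City: bottleneck 4, flow now 16.
No augmenting path remains; maximum flow = 16.
In the residual graph, reachable from Plant: {Plant, Bus3, Bus2, Sub2, Bus1, Sub3, Sub1, Sub4}.
Min-cut edges: Bus1→Bus4 (6), Sub1→City (3), Sub4→City (7); capacity 6 + 3 + 7 = 16.
This cut is saturated, so no flow can exceed 16.

16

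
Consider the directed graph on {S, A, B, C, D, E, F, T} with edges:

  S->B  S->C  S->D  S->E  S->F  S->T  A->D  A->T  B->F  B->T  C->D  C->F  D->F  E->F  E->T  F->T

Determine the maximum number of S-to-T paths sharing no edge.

4

Assign every edge capacity 1; by Menger, the answer equals the max flow.
Path S→T (+1); total 1.
Path S→B→T (+1); total 2.
Path S→E→T (+1); total 3.
Path S→F→T (+1); total 4.
No residual S→T path; max flow = 4.
Certifying cut of size 4: {F→T, S→B, S→E, S→T}.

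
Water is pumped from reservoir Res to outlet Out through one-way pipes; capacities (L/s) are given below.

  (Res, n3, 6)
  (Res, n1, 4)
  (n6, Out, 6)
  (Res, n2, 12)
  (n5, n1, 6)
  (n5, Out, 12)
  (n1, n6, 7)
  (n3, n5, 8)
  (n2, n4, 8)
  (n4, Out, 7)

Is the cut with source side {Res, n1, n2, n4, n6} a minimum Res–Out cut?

No — its capacity is 19, but the minimum cut has capacity 17.

Given cut capacity: 6 + 7 + 6 = 19.
Augment Res→n1→n6→Out: bottleneck 4, flow now 4.
Augment Res→n2→n4→Out: bottleneck 7, flow now 11.
Augment Res→n3→n5→Out: bottleneck 6, flow now 17.
No augmenting path remains; maximum flow = 17.
In the residual graph, reachable from Res: {Res, n2, n4}.
Min-cut edges: Res→n1 (4), Res→n3 (6), n4→Out (7); capacity 4 + 6 + 7 = 17.
Cut capacity 19 exceeds the max flow 17, so it is not minimum.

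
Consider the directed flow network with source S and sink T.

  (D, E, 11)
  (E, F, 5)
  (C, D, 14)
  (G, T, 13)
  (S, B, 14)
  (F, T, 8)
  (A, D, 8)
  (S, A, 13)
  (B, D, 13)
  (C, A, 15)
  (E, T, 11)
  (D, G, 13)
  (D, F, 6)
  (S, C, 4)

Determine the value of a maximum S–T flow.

25

Augment S→A→D→E→T: bottleneck 8, flow now 8.
Augment S→B→D→E→T: bottleneck 3, flow now 11.
Augment S→B→D→F→T: bottleneck 6, flow now 17.
Augment S→B→D→G→T: bottleneck 4, flow now 21.
Augment S→C→D→G→T: bottleneck 4, flow now 25.
No augmenting path remains; maximum flow = 25.
In the residual graph, reachable from S: {S, A, B}.
Min-cut edges: S→C (4), A→D (8), B→D (13); capacity 4 + 8 + 13 = 25.
This cut is saturated, so no flow can exceed 25.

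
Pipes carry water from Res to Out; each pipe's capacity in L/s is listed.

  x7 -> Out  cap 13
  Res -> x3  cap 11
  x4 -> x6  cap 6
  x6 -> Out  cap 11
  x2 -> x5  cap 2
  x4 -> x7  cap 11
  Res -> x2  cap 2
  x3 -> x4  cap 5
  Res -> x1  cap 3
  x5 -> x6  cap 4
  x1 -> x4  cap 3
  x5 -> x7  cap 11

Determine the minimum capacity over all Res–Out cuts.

Augment Res→x1→x4→x6→Out: bottleneck 3, flow now 3.
Augment Res→x2→x5→x6→Out: bottleneck 2, flow now 5.
Augment Res→x3→x4→x6→Out: bottleneck 3, flow now 8.
Augment Res→x3→x4→x7→Out: bottleneck 2, flow now 10.
No augmenting path remains; maximum flow = 10.
By max-flow min-cut, the minimum cut capacity equals the max flow.
In the residual graph, reachable from Res: {Res, x3}.
Min-cut edges: Res→x1 (3), Res→x2 (2), x3→x4 (5); capacity 3 + 2 + 5 = 10.

10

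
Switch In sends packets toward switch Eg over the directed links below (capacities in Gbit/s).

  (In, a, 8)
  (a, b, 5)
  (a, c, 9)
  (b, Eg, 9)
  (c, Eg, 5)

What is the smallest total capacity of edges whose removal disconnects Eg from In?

8

Augment In→a→b→Eg: bottleneck 5, flow now 5.
Augment In→a→c→Eg: bottleneck 3, flow now 8.
No augmenting path remains; maximum flow = 8.
By max-flow min-cut, the minimum cut capacity equals the max flow.
In the residual graph, reachable from In: {In}.
Min-cut edges: In→a (8); capacity 8 = 8.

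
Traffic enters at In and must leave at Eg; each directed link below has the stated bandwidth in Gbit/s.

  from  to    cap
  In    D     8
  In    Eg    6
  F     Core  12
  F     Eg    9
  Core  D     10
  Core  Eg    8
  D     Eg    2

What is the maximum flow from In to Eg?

8

Augment In→Eg: bottleneck 6, flow now 6.
Augment In→D→Eg: bottleneck 2, flow now 8.
No augmenting path remains; maximum flow = 8.
In the residual graph, reachable from In: {In, D}.
Min-cut edges: In→Eg (6), D→Eg (2); capacity 6 + 2 = 8.
This cut is saturated, so no flow can exceed 8.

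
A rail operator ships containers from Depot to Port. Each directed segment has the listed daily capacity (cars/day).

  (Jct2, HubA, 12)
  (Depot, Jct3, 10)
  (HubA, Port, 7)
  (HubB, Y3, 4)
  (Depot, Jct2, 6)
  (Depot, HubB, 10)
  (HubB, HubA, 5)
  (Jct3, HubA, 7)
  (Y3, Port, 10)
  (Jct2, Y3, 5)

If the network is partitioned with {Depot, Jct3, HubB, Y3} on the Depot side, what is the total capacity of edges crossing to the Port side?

Edges leaving {Depot, Jct3, HubB, Y3}: Depot→Jct2 (6), Jct3→HubA (7), HubB→HubA (5), Y3→Port (10).
Cut capacity = 6 + 7 + 5 + 10 = 28.

28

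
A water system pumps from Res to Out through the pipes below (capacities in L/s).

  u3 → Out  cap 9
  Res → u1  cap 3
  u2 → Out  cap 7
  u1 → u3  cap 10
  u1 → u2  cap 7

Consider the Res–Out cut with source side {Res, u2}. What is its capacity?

10

Edges leaving {Res, u2}: Res→u1 (3), u2→Out (7).
Cut capacity = 3 + 7 = 10.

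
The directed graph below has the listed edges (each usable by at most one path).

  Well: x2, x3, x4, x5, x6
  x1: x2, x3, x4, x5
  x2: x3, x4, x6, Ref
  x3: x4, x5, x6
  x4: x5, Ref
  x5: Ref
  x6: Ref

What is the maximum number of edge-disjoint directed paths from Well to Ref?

4

Assign every edge capacity 1; by Menger, the answer equals the max flow.
Path Well→x2→Ref (+1); total 1.
Path Well→x4→Ref (+1); total 2.
Path Well→x5→Ref (+1); total 3.
Path Well→x6→Ref (+1); total 4.
No residual Well→Ref path; max flow = 4.
Certifying cut of size 4: {Well→x2, x4→Ref, x5→Ref, x6→Ref}.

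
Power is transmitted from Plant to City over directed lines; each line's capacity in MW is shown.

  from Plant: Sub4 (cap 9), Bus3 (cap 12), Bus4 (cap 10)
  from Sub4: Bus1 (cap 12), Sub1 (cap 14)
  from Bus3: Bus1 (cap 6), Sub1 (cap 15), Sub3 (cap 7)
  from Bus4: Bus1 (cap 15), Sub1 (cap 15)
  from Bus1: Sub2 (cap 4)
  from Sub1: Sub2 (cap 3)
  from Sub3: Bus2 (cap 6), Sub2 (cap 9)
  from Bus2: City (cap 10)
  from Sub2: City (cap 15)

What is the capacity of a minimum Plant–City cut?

Augment Plant→Sub4→Bus1→Sub2→City: bottleneck 4, flow now 4.
Augment Plant→Sub4→Sub1→Sub2→City: bottleneck 3, flow now 7.
Augment Plant→Bus3→Sub3→Bus2→City: bottleneck 6, flow now 13.
Augment Plant→Bus3→Sub3→Sub2→City: bottleneck 1, flow now 14.
No augmenting path remains; maximum flow = 14.
By max-flow min-cut, the minimum cut capacity equals the max flow.
In the residual graph, reachable from Plant: {Plant, Sub4, Bus3, Bus4, Bus1, Sub1}.
Min-cut edges: Bus3→Sub3 (7), Bus1→Sub2 (4), Sub1→Sub2 (3); capacity 7 + 4 + 3 = 14.

14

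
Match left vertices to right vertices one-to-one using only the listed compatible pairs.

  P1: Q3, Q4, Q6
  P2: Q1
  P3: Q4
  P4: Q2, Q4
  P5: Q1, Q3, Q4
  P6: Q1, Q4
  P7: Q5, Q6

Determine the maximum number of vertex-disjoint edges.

6

Unit-capacity flow: source→left, listed edges, right→sink; max matching = max flow.
Augmenting path P1→Q3 (+1); matched 1.
Augmenting path P2→Q1 (+1); matched 2.
Augmenting path P3→Q4 (+1); matched 3.
Augmenting path P4→Q2 (+1); matched 4.
Augmenting path P7→Q5 (+1); matched 5.
Augmenting path P5→Q3→P1→Q6 (+1); matched 6.
No augmenting path remains; maximum matching = 6.
König certificate: {P1, P4, P5, P7, Q1, Q4} is a vertex cover of size 6 (every listed pair touches it), so no matching can be larger.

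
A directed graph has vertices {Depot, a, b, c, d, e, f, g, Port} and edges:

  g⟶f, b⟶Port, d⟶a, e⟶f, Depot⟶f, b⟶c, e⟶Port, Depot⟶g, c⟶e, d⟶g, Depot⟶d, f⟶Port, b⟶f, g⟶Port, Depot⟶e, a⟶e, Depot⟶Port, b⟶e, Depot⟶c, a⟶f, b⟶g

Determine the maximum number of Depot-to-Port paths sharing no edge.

Assign every edge capacity 1; by Menger, the answer equals the max flow.
Path Depot→Port (+1); total 1.
Path Depot→e→Port (+1); total 2.
Path Depot→f→Port (+1); total 3.
Path Depot→g→Port (+1); total 4.
No residual Depot→Port path; max flow = 4.
Certifying cut of size 4: {Depot→Port, e→Port, f→Port, g→Port}.

4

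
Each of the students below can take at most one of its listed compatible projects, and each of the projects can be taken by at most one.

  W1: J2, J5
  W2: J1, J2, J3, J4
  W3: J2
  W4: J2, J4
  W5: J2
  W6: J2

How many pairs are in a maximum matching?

Unit-capacity flow: source→left, listed edges, right→sink; max matching = max flow.
Augmenting path W1→J2 (+1); matched 1.
Augmenting path W2→J1 (+1); matched 2.
Augmenting path W4→J4 (+1); matched 3.
Augmenting path W3→J2→W1→J5 (+1); matched 4.
No augmenting path remains; maximum matching = 4.
König certificate: {W1, W2, W4, J2} is a vertex cover of size 4 (every listed pair touches it), so no matching can be larger.

4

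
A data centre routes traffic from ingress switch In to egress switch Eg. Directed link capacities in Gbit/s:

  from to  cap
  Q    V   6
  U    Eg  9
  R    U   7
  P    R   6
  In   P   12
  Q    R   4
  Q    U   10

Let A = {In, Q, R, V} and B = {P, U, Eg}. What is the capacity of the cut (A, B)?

Edges leaving {In, Q, R, V}: In→P (12), Q→U (10), R→U (7).
Cut capacity = 12 + 10 + 7 = 29.

29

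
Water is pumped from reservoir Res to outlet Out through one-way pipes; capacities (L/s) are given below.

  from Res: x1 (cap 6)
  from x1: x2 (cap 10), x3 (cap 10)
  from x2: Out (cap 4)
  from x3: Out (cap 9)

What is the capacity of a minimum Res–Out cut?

Augment Res→x1→x2→Out: bottleneck 4, flow now 4.
Augment Res→x1→x3→Out: bottleneck 2, flow now 6.
No augmenting path remains; maximum flow = 6.
By max-flow min-cut, the minimum cut capacity equals the max flow.
In the residual graph, reachable from Res: {Res}.
Min-cut edges: Res→x1 (6); capacity 6 = 6.

6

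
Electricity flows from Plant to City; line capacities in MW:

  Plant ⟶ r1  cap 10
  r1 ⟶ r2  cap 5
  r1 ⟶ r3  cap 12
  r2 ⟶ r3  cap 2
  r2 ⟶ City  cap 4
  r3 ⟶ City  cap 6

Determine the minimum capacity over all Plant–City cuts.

Augment Plant→r1→r2→City: bottleneck 4, flow now 4.
Augment Plant→r1→r3→City: bottleneck 6, flow now 10.
No augmenting path remains; maximum flow = 10.
By max-flow min-cut, the minimum cut capacity equals the max flow.
In the residual graph, reachable from Plant: {Plant}.
Min-cut edges: Plant→r1 (10); capacity 10 = 10.

10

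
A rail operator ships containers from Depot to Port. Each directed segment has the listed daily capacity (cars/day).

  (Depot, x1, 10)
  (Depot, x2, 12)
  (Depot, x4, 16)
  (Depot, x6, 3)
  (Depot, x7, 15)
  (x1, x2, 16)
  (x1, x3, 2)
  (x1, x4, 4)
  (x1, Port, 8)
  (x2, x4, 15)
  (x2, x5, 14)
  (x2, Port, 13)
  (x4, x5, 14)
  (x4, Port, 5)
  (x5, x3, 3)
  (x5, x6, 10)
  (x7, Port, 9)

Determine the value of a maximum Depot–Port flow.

Augment Depot→x1→Port: bottleneck 8, flow now 8.
Augment Depot→x2→Port: bottleneck 12, flow now 20.
Augment Depot→x4→Port: bottleneck 5, flow now 25.
Augment Depot→x7→Port: bottleneck 9, flow now 34.
Augment Depot→x1→x2→Port: bottleneck 1, flow now 35.
No augmenting path remains; maximum flow = 35.
In the residual graph, reachable from Depot: {Depot, x1, x2, x3, x4, x5, x6, x7}.
Min-cut edges: x1→Port (8), x2→Port (13), x4→Port (5), x7→Port (9); capacity 8 + 13 + 5 + 9 = 35.
This cut is saturated, so no flow can exceed 35.

35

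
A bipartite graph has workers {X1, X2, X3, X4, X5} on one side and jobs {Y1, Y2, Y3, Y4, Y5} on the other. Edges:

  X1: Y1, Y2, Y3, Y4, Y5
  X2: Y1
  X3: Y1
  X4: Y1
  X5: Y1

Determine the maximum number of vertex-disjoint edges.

Unit-capacity flow: source→left, listed edges, right→sink; max matching = max flow.
Augmenting path X1→Y1 (+1); matched 1.
Augmenting path X2→Y1→X1→Y2 (+1); matched 2.
No augmenting path remains; maximum matching = 2.
König certificate: {X1, Y1} is a vertex cover of size 2 (every listed pair touches it), so no matching can be larger.

2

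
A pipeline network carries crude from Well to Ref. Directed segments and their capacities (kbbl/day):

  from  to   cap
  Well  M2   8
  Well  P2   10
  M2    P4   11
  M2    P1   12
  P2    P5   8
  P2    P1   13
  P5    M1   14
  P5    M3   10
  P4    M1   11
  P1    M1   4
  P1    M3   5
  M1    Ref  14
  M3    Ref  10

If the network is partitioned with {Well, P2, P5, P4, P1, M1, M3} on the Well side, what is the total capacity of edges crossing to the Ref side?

Edges leaving {Well, P2, P5, P4, P1, M1, M3}: Well→M2 (8), M1→Ref (14), M3→Ref (10).
Cut capacity = 8 + 14 + 10 = 32.

32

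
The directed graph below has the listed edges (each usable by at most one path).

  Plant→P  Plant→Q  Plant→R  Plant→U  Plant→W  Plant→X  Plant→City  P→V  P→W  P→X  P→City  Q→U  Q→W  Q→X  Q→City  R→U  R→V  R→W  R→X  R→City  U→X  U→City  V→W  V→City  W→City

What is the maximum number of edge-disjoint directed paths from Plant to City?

Assign every edge capacity 1; by Menger, the answer equals the max flow.
Path Plant→City (+1); total 1.
Path Plant→P→City (+1); total 2.
Path Plant→Q→City (+1); total 3.
Path Plant→R→City (+1); total 4.
Path Plant→U→City (+1); total 5.
Path Plant→W→City (+1); total 6.
No residual Plant→City path; max flow = 6.
Certifying cut of size 6: {Plant→City, Plant→P, Plant→Q, Plant→R, Plant→U, Plant→W}.

6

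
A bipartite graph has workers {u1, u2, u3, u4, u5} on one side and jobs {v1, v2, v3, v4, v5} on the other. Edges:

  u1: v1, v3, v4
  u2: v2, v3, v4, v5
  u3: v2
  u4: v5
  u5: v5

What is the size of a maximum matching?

Unit-capacity flow: source→left, listed edges, right→sink; max matching = max flow.
Augmenting path u1→v1 (+1); matched 1.
Augmenting path u2→v2 (+1); matched 2.
Augmenting path u4→v5 (+1); matched 3.
Augmenting path u3→v2→u2→v3 (+1); matched 4.
No augmenting path remains; maximum matching = 4.
König certificate: {u1, u2, u3, v5} is a vertex cover of size 4 (every listed pair touches it), so no matching can be larger.

4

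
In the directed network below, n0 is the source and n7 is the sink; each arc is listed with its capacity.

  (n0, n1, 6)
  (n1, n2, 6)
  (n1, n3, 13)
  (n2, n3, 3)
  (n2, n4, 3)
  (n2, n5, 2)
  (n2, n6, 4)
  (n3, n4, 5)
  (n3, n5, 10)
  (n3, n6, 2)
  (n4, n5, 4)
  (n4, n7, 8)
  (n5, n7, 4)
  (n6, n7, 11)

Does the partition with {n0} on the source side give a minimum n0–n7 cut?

Given cut capacity: 6 = 6.
Augment n0→n1→n2→n4→n7: bottleneck 3, flow now 3.
Augment n0→n1→n2→n5→n7: bottleneck 2, flow now 5.
Augment n0→n1→n2→n6→n7: bottleneck 1, flow now 6.
No augmenting path remains; maximum flow = 6.
Cut capacity 6 equals the max flow, so it is a minimum cut.

Yes — it is a minimum cut (capacity 6).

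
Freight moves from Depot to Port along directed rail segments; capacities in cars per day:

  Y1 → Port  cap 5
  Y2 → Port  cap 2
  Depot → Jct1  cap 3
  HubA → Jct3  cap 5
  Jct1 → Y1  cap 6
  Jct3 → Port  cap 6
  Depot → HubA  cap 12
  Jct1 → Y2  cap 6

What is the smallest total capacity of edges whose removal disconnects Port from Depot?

8

Augment Depot→Jct1→Y2→Port: bottleneck 2, flow now 2.
Augment Depot→Jct1→Y1→Port: bottleneck 1, flow now 3.
Augment Depot→HubA→Jct3→Port: bottleneck 5, flow now 8.
No augmenting path remains; maximum flow = 8.
By max-flow min-cut, the minimum cut capacity equals the max flow.
In the residual graph, reachable from Depot: {Depot, HubA}.
Min-cut edges: Depot→Jct1 (3), HubA→Jct3 (5); capacity 3 + 5 = 8.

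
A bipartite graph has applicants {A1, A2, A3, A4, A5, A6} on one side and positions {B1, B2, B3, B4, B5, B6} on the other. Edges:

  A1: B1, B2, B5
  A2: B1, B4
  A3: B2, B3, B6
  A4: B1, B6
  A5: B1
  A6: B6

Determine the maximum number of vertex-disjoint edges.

Unit-capacity flow: source→left, listed edges, right→sink; max matching = max flow.
Augmenting path A1→B1 (+1); matched 1.
Augmenting path A2→B4 (+1); matched 2.
Augmenting path A3→B2 (+1); matched 3.
Augmenting path A4→B6 (+1); matched 4.
Augmenting path A5→B1→A1→B5 (+1); matched 5.
No augmenting path remains; maximum matching = 5.
König certificate: {A1, A2, A3, B1, B6} is a vertex cover of size 5 (every listed pair touches it), so no matching can be larger.

5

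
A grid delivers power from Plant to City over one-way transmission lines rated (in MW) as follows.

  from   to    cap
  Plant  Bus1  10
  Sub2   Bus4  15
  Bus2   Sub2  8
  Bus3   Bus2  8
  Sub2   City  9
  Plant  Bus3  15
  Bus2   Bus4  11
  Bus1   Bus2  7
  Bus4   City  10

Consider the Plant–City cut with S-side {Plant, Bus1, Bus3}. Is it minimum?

Given cut capacity: 7 + 8 = 15.
Augment Plant→Bus1→Bus2→Bus4→City: bottleneck 7, flow now 7.
Augment Plant→Bus3→Bus2→Bus4→City: bottleneck 3, flow now 10.
Augment Plant→Bus3→Bus2→Sub2→City: bottleneck 5, flow now 15.
No augmenting path remains; maximum flow = 15.
Cut capacity 15 equals the max flow, so it is a minimum cut.

Yes — it is a minimum cut (capacity 15).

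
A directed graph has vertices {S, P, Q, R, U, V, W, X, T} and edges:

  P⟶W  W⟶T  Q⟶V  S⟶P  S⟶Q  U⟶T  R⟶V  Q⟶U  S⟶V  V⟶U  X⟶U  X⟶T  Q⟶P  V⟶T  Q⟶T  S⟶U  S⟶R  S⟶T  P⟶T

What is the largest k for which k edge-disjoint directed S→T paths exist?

Assign every edge capacity 1; by Menger, the answer equals the max flow.
Path S→T (+1); total 1.
Path S→P→T (+1); total 2.
Path S→Q→T (+1); total 3.
Path S→U→T (+1); total 4.
Path S→V→T (+1); total 5.
No residual S→T path; max flow = 5.
Certifying cut of size 5: {S→P, S→Q, S→T, U→T, V→T}.

5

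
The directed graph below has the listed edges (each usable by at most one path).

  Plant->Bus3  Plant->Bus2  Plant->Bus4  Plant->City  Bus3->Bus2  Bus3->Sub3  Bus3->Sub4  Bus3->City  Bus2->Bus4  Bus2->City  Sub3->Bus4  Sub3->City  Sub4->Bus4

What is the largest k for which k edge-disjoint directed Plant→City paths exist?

3

Assign every edge capacity 1; by Menger, the answer equals the max flow.
Path Plant→City (+1); total 1.
Path Plant→Bus3→City (+1); total 2.
Path Plant→Bus2→City (+1); total 3.
No residual Plant→City path; max flow = 3.
Certifying cut of size 3: {Plant→Bus2, Plant→Bus3, Plant→City}.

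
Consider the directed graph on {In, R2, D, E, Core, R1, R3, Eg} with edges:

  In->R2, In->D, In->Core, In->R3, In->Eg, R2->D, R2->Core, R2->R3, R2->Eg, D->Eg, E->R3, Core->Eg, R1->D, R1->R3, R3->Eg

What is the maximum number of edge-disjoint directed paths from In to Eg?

Assign every edge capacity 1; by Menger, the answer equals the max flow.
Path In→Eg (+1); total 1.
Path In→R2→Eg (+1); total 2.
Path In→D→Eg (+1); total 3.
Path In→Core→Eg (+1); total 4.
Path In→R3→Eg (+1); total 5.
No residual In→Eg path; max flow = 5.
Certifying cut of size 5: {In→Core, In→D, In→Eg, In→R2, In→R3}.

5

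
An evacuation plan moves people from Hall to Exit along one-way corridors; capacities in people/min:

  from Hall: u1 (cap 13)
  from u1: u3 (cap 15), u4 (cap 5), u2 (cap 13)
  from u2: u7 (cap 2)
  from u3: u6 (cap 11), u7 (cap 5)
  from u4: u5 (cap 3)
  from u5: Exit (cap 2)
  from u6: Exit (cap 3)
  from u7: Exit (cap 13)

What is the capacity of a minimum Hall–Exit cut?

12

Augment Hall→u1→u2→u7→Exit: bottleneck 2, flow now 2.
Augment Hall→u1→u3→u6→Exit: bottleneck 3, flow now 5.
Augment Hall→u1→u3→u7→Exit: bottleneck 5, flow now 10.
Augment Hall→u1→u4→u5→Exit: bottleneck 2, flow now 12.
No augmenting path remains; maximum flow = 12.
By max-flow min-cut, the minimum cut capacity equals the max flow.
In the residual graph, reachable from Hall: {Hall, u1, u2, u3, u4, u5, u6}.
Min-cut edges: u2→u7 (2), u3→u7 (5), u5→Exit (2), u6→Exit (3); capacity 2 + 5 + 2 + 3 = 12.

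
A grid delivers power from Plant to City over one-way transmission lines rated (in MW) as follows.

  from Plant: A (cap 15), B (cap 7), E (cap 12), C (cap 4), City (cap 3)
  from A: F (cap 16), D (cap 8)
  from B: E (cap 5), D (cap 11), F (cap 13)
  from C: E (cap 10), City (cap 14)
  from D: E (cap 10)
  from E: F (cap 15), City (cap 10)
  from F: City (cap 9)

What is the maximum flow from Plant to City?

26

Augment Plant→City: bottleneck 3, flow now 3.
Augment Plant→C→City: bottleneck 4, flow now 7.
Augment Plant→E→City: bottleneck 10, flow now 17.
Augment Plant→A→F→City: bottleneck 9, flow now 26.
No augmenting path remains; maximum flow = 26.
In the residual graph, reachable from Plant: {Plant, A, B, D, E, F}.
Min-cut edges: Plant→C (4), Plant→City (3), E→City (10), F→City (9); capacity 4 + 3 + 10 + 9 = 26.
This cut is saturated, so no flow can exceed 26.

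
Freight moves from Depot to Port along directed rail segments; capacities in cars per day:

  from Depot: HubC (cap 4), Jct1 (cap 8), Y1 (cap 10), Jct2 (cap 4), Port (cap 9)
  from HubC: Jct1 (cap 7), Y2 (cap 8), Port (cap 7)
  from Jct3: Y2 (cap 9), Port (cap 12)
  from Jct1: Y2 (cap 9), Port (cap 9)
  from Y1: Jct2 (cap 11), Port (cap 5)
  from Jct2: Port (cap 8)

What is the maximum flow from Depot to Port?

Augment Depot→Port: bottleneck 9, flow now 9.
Augment Depot→HubC→Port: bottleneck 4, flow now 13.
Augment Depot→Jct1→Port: bottleneck 8, flow now 21.
Augment Depot→Y1→Port: bottleneck 5, flow now 26.
Augment Depot→Jct2→Port: bottleneck 4, flow now 30.
Augment Depot→Y1→Jct2→Port: bottleneck 4, flow now 34.
No augmenting path remains; maximum flow = 34.
In the residual graph, reachable from Depot: {Depot, Y1, Jct2}.
Min-cut edges: Depot→HubC (4), Depot→Jct1 (8), Depot→Port (9), Y1→Port (5), Jct2→Port (8); capacity 4 + 8 + 9 + 5 + 8 = 34.
This cut is saturated, so no flow can exceed 34.

34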